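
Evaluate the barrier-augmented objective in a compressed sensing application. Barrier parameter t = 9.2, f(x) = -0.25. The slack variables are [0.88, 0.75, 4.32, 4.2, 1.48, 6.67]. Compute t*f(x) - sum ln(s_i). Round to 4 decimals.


Step 1: Compute log-barrier.
ln values: [-0.1278, -0.2877, 1.4633, 1.4351, 0.392, 1.8976]
phi = -(-0.1278 - 0.2877 + 1.4633 + 1.4351 + 0.392 + 1.8976) = -4.7725
Step 2: Compute augmented objective.
t*f(x) = 9.2*-0.25 = -2.3
Total = -2.3 - 4.7725 = -7.0725


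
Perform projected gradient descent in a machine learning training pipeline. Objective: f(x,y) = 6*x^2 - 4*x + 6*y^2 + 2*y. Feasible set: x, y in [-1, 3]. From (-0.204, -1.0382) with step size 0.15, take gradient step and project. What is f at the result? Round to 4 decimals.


Step 1: Compute gradient at (-0.204, -1.0382).
grad_x = 2*6*-0.204 - 4 = -6.448
grad_y = 2*6*-1.0382 + 2 = -10.4584
Step 2: Gradient step.
x_raw = -0.204 - 0.15*-6.448 = 0.7632
y_raw = -1.0382 - 0.15*-10.4584 = 0.5306
Step 3: Project onto [-1, 3].
x_proj = clip(0.7632) = 0.7632
y_proj = clip(0.5306) = 0.5306
Step 4: Evaluate f.
f(0.7632, 0.5306) = 3.1921


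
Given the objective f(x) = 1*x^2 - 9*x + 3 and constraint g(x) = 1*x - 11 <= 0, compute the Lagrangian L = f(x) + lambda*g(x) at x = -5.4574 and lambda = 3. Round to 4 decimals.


Step 1: Evaluate f(x).
f(-5.4574) = 1*(-5.4574)^2 - 9*(-5.4574) + 3 = 81.8998
Step 2: Evaluate g(x).
g(-5.4574) = 1*-5.4574 - 11 = -16.4574
Step 3: Compute Lagrangian.
L = 81.8998 + 3*-16.4574 = 32.5276


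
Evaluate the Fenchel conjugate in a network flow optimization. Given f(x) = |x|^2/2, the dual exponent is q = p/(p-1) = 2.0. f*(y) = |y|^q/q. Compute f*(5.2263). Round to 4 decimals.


The conjugate exponent q satisfies 1/p + 1/q = 1.
p = 2, so q = 2/(2 - 1) = 2.0
|y|^q = 5.2263^2.0 = 27.3142
f*(5.2263) = 27.3142 / 2.0 = 13.6571


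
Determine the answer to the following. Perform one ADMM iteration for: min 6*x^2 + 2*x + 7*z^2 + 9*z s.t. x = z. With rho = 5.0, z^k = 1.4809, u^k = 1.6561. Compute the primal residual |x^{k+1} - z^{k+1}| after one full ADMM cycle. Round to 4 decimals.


ADMM iteration with rho = 5.0, z^k = 1.4809, u^k = 1.6561
Step 1: x-update.
Minimize 6*x^2 + 2*x + (5.0/2)*(x - 1.4809 + 1.6561)^2
FOC: (2*6 + 5.0)*x = -2 + 5.0*(1.4809 - 1.6561)
x^{k+1} = -0.1692
Step 2: z-update.
Minimize 7*z^2 + 9*z + (5.0/2)*(-0.1692 - z + 1.6561)^2
FOC: (2*7 + 5.0)*z = -9 + 5.0*(-0.1692 + 1.6561)
z^{k+1} = -0.0824
Step 3: u-update.
u^{k+1} = 1.6561 - 0.1692 + 0.0824 = 1.5693
Step 4: Primal residual = |-0.1692 + 0.0824| = 0.0868


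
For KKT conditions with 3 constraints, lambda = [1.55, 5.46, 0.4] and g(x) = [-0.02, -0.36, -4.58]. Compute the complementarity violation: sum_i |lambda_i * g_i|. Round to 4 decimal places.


KKT complementary slackness check:
lambda_1 * g_1 = 1.55 * -0.02 = -0.031
lambda_2 * g_2 = 5.46 * -0.36 = -1.9656
lambda_3 * g_3 = 0.4 * -4.58 = -1.832
Total violation = 0.031 + 1.9656 + 1.832 = 3.8286


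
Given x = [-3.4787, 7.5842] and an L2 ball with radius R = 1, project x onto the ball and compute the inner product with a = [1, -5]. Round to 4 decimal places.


Step 1: Compute ||x|| (intermediates to 6 decimals).
||x|| = sqrt((-3.4787)^2 + 7.5842^2) = 8.343947
Step 2: Project.
Since ||x|| > R, scale = R/||x|| = 1/8.343947 = 0.119847, proj(x) = scale * x
proj(x) = [-0.416912, 0.908944]
Step 3: Dot product.
a^T * proj(x) = 1*(-0.416912) - 5*0.908944 = -4.9616


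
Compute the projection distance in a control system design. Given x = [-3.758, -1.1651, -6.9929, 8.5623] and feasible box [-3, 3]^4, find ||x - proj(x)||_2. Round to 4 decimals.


Project each component onto [-3, 3].
clip(-3.758) = -3.0, clip(-1.1651) = -1.1651, clip(-6.9929) = -3.0, clip(8.5623) = 3.0
Projection = [-3.0, -1.1651, -3.0, 3.0]
Squared diffs: [0.5746, 0.0, 15.9433, 30.9392]
Distance = sqrt(47.4571) = 6.8889


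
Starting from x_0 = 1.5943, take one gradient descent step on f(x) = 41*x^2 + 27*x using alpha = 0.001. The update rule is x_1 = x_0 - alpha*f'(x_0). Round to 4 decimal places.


We compute the gradient at x_0 and apply the update.
f'(x) = 82*x + 27
f'(1.5943) = 82*1.5943 + 27 = 157.7326
x_1 = 1.5943 - 0.001*157.7326 = 1.4366


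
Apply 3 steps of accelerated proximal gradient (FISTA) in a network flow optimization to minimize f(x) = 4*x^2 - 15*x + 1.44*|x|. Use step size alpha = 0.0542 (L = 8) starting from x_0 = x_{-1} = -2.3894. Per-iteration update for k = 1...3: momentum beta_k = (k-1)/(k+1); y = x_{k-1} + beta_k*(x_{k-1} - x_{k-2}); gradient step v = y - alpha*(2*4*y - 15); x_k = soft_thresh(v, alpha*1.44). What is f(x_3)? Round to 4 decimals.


FISTA on f(x) = 4*x^2 - 15*x + 1.44*|x|
L = 8, alpha = 0.0542
Iteration 1: beta = 0.0, y = -2.3894 + 0.0*(-2.3894 + 2.3894) = -2.3894
  grad(y) = -34.1152, v = y - alpha*grad = -0.5404
  prox(v) = soft_thresh(-0.5404, 0.078) = -0.4623
Iteration 2: beta = 0.3333, y = -0.4623 + 0.3333*(-0.4623 + 2.3894) = 0.1801
  grad(y) = -13.5596, v = y - alpha*grad = 0.915
  prox(v) = soft_thresh(0.915, 0.078) = 0.8369
Iteration 3: beta = 0.5, y = 0.8369 + 0.5*(0.8369 + 0.4623) = 1.4866
  grad(y) = -3.1075, v = y - alpha*grad = 1.655
  prox(v) = soft_thresh(1.655, 0.078) = 1.5769
f(x_3) = 4*1.5769^2 - 15*1.5769 + 1.44*|1.5769| = -11.4363


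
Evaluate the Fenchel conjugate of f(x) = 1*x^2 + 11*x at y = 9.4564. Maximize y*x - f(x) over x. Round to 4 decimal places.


f*(y) = sup_x {y*x - a*x^2 - b*x} = sup_x {(y-b)*x - a*x^2}
FOC: (y - b) - 2a*x = 0 => x* = (y - b)/(2a)
x* = (9.4564 - 11)/(2*1) = -0.7718
f*(9.4564) = (y-b)^2/(4a) = (9.4564 - 11)^2/(4*1)
= 2.3827/4 = 0.5957


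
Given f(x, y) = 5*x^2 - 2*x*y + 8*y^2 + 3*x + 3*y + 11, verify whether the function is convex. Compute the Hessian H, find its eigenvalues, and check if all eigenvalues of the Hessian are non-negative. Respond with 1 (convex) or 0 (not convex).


The Hessian of f(x,y) = 5*x^2 - 2*x*y + 8*y^2 + 3*x + 3*y + 11 is:
H = [[10, -2], [-2, 16]]
Trace = 10 + 16 = 26
Determinant = 10*16 - (-2)^2 = 156
Discriminant = (26)^2 - 4*156 = 52.0
Eigenvalues: lambda_1 = 9.3944, lambda_2 = 16.6056
The function is convex.

1


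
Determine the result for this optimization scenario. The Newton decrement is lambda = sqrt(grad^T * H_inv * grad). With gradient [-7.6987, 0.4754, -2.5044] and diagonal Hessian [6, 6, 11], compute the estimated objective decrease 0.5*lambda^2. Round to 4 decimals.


Step 1: H is diagonal, so H^(-1) * g = [-1.2831, 0.0792, -0.2277].
Step 2: g^T H^(-1) g = sum_i g_i^2 / H_ii
  = (-7.6987)^2/6 + (0.4754)^2/6 + (-2.5044)^2/11
  = 9.8783 + 0.0377 + 0.5702 = 10.4862
Step 3: Objective decrease = 0.5 * g^T H^(-1) g = 5.2431


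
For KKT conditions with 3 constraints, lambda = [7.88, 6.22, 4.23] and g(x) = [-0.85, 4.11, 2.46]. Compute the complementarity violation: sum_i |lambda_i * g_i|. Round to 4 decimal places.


KKT complementary slackness check:
lambda_1 * g_1 = 7.88 * -0.85 = -6.698
lambda_2 * g_2 = 6.22 * 4.11 = 25.5642
lambda_3 * g_3 = 4.23 * 2.46 = 10.4058
Total violation = 6.698 + 25.5642 + 10.4058 = 42.668


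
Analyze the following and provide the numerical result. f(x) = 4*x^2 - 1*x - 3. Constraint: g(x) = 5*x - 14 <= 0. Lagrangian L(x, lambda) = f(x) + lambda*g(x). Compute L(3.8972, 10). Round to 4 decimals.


Step 1: Evaluate f(x).
f(3.8972) = 4*3.8972^2 - 1*3.8972 - 3 = 53.8555
Step 2: Evaluate g(x).
g(3.8972) = 5*3.8972 - 14 = 5.486
Step 3: Compute Lagrangian.
L = 53.8555 + 10*5.486 = 108.7155


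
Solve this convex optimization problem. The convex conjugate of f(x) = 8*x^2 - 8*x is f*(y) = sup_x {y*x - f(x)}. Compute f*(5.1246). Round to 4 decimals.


f*(y) = sup_x {y*x - a*x^2 - b*x} = sup_x {(y-b)*x - a*x^2}
FOC: (y - b) - 2a*x = 0 => x* = (y - b)/(2a)
x* = (5.1246 + 8)/(2*8) = 0.8203
f*(5.1246) = (y-b)^2/(4a) = (5.1246 + 8)^2/(4*8)
= 172.2551/32 = 5.383


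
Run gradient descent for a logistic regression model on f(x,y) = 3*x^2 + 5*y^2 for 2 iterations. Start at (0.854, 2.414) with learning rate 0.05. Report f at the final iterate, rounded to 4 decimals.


Gradient descent on f(x,y) = 3*x^2 + 5*y^2.
Starting point: (0.854, 2.414), alpha = 0.05
Step 1: grad_x = 2*3*0.854 = 5.124, grad_y = 2*5*2.414 = 24.14
  x_1 = 0.854 - 0.05*5.124 = 0.5978
  y_1 = 2.414 - 0.05*24.14 = 1.207
Step 2: grad_x = 2*3*0.5978 = 3.5868, grad_y = 2*5*1.207 = 12.07
  x_2 = 0.5978 - 0.05*3.5868 = 0.4185
  y_2 = 1.207 - 0.05*12.07 = 0.6035
f(0.4185, 0.6035) = 3*0.4185^2 + 5*0.6035^2 = 2.3464


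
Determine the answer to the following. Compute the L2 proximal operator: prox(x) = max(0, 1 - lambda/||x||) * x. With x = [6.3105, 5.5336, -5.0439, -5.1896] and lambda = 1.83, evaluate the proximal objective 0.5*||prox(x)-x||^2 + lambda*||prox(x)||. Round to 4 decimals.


Step 1: Compute ||x||.
||x|| = 11.0822
Step 2: Compute scaling factor.
scale = max(0, 1 - 1.83/11.0822) = 0.8349
Step 3: prox(x) = [5.2685, 4.6198, -4.211, -4.3326]
||prox(x)|| = 9.2522
Step 4: Proximal objective.
0.5*||prox-x||^2 = 1.6745
lambda*||prox|| = 16.9315
Total = 18.606


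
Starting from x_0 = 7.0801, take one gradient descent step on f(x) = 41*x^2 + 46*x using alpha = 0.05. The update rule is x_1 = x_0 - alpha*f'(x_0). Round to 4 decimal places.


We compute the gradient at x_0 and apply the update.
f'(x) = 82*x + 46
f'(7.0801) = 82*7.0801 + 46 = 626.5682
x_1 = 7.0801 - 0.05*626.5682 = -24.2483


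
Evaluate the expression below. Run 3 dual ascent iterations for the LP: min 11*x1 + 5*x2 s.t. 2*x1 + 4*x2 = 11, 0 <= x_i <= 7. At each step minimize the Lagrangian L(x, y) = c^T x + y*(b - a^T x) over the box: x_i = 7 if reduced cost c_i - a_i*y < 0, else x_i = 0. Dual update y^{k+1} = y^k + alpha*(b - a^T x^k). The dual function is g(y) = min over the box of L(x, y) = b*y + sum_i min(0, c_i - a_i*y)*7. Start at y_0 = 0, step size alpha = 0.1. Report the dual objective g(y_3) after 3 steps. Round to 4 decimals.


Dual ascent for LP: min 11*x1 + 5*x2, 2*x1 + 4*x2 = 11, 0 <= x_i <= 7
Step 1: y^k = 0.0, reduced costs: (11.0, 5.0)
  x^k = (0.0, 0.0), subgradient = b - a^T x = 11.0
  y^{k+1} = 0.0 + 0.1*11.0 = 1.1
Step 2: y^k = 1.1, reduced costs: (8.8, 0.6)
  x^k = (0.0, 0.0), subgradient = b - a^T x = 11.0
  y^{k+1} = 1.1 + 0.1*11.0 = 2.2
Step 3: y^k = 2.2, reduced costs: (6.6, -3.8)
  x^k = (0.0, 7.0), subgradient = b - a^T x = -17.0
  y^{k+1} = 2.2 + 0.1*-17.0 = 0.5
Dual objective at y_3 = 0.5: reduced costs (10.0, 3.0), box minimizer x = (0.0, 0.0)
g(y_3) = b*y + (c1 - a1*y)*x1 + (c2 - a2*y)*x2 = 11*0.5 + 10.0*0.0 + 3.0*0.0 = 5.5 + 0.0 + 0.0 = 5.5


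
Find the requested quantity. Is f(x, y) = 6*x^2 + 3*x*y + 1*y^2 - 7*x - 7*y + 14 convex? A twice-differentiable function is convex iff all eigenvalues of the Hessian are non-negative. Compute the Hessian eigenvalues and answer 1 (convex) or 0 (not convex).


The Hessian of f(x,y) = 6*x^2 + 3*x*y + 1*y^2 - 7*x - 7*y + 14 is:
H = [[12, 3], [3, 2]]
Trace = 12 + 2 = 14
Determinant = 12*2 - (3)^2 = 15
Discriminant = (14)^2 - 4*15 = 136.0
Eigenvalues: lambda_1 = 1.169, lambda_2 = 12.831
The function is convex.

1


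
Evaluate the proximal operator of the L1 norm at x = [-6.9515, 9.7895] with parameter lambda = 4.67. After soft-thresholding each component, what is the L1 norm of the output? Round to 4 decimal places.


Soft-thresholding with lambda = 4.67:
prox(-6.9515) = sign(-6.9515)*max(|-6.9515| - 4.67, 0) = -2.2815
prox(9.7895) = sign(9.7895)*max(|9.7895| - 4.67, 0) = 5.1195
prox(x) = [-2.2815, 5.1195]
||prox(x)||_1 = 2.2815 + 5.1195 = 7.401


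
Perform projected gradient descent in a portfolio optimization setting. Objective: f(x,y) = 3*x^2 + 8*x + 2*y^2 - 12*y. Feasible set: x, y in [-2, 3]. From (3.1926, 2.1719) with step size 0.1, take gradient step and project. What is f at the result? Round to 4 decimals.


Step 1: Compute gradient at (3.1926, 2.1719).
grad_x = 2*3*3.1926 + 8 = 27.1556
grad_y = 2*2*2.1719 - 12 = -3.3124
Step 2: Gradient step.
x_raw = 3.1926 - 0.1*27.1556 = 0.477
y_raw = 2.1719 - 0.1*-3.3124 = 2.5031
Step 3: Project onto [-2, 3].
x_proj = clip(0.477) = 0.477
y_proj = clip(2.5031) = 2.5031
Step 4: Evaluate f.
f(0.477, 2.5031) = -13.0072


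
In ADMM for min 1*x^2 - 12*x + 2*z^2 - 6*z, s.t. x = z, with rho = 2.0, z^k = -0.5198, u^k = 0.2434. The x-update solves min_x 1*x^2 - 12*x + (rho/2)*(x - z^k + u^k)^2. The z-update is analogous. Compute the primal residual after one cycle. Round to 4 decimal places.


ADMM iteration with rho = 2.0, z^k = -0.5198, u^k = 0.2434
Step 1: x-update.
Minimize 1*x^2 - 12*x + (2.0/2)*(x + 0.5198 + 0.2434)^2
FOC: (2*1 + 2.0)*x = 12 + 2.0*(-0.5198 - 0.2434)
x^{k+1} = 2.6184
Step 2: z-update.
Minimize 2*z^2 - 6*z + (2.0/2)*(2.6184 - z + 0.2434)^2
FOC: (2*2 + 2.0)*z = 6 + 2.0*(2.6184 + 0.2434)
z^{k+1} = 1.9539
Step 3: u-update.
u^{k+1} = 0.2434 + 2.6184 - 1.9539 = 0.9079
Step 4: Primal residual = |2.6184 - 1.9539| = 0.6645


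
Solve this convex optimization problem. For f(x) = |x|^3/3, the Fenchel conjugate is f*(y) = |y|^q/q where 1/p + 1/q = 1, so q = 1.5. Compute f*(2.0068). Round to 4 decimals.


The conjugate exponent q satisfies 1/p + 1/q = 1.
p = 3, so q = 3/(3 - 1) = 1.5
|y|^q = 2.0068^1.5 = 2.8429
f*(2.0068) = 2.8429 / 1.5 = 1.8952


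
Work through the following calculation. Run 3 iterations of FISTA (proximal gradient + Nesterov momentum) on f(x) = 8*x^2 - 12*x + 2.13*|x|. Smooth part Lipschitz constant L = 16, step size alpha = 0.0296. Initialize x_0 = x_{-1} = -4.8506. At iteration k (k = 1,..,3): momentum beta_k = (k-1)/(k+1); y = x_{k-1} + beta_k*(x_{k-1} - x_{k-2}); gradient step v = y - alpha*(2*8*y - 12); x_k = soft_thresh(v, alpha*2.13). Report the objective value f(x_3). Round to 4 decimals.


FISTA on f(x) = 8*x^2 - 12*x + 2.13*|x|
L = 16, alpha = 0.0296
Iteration 1: beta = 0.0, y = -4.8506 + 0.0*(-4.8506 + 4.8506) = -4.8506
  grad(y) = -89.6096, v = y - alpha*grad = -2.1982
  prox(v) = soft_thresh(-2.1982, 0.063) = -2.1351
Iteration 2: beta = 0.3333, y = -2.1351 + 0.3333*(-2.1351 + 4.8506) = -1.2299
  grad(y) = -31.6791, v = y - alpha*grad = -0.2922
  prox(v) = soft_thresh(-0.2922, 0.063) = -0.2292
Iteration 3: beta = 0.5, y = -0.2292 + 0.5*(-0.2292 + 2.1351) = 0.7238
  grad(y) = -0.4198, v = y - alpha*grad = 0.7362
  prox(v) = soft_thresh(0.7362, 0.063) = 0.6731
f(x_3) = 8*0.6731^2 - 12*0.6731 + 2.13*|0.6731| = -3.019


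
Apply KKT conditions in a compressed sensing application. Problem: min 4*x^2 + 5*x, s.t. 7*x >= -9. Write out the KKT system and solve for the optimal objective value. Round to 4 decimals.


Step 1: Try lambda = 0 (constraint inactive).
Stationarity: 2*4*x + 5 = 0
x* = -5/(2*4) = -0.625
Check constraint: 7*-0.625 = -4.375 >= -9 -- satisfied.
Step 2: Compute optimal value.
f(x*) = 4*(-0.625)^2 + 5*(-0.625) = -1.5625


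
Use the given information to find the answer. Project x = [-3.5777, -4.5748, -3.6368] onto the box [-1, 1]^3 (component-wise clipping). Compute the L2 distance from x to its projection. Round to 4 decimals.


Project each component onto [-1, 1].
clip(-3.5777) = -1.0, clip(-4.5748) = -1.0, clip(-3.6368) = -1.0
Projection = [-1.0, -1.0, -1.0]
Squared diffs: [6.6445, 12.7792, 6.9527]
Distance = sqrt(26.3764) = 5.1358


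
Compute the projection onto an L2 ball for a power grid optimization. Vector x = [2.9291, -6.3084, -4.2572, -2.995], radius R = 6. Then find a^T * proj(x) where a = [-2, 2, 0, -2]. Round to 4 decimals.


Step 1: Compute ||x|| (intermediates to 6 decimals).
||x|| = sqrt(2.9291^2 + (-6.3084)^2 + (-4.2572)^2 + (-2.995)^2) = 8.687308
Step 2: Project.
Since ||x|| > R, scale = R/||x|| = 6/8.687308 = 0.690663, proj(x) = scale * x
proj(x) = [2.023021, -4.356978, -2.940291, -2.068536]
Step 3: Dot product.
a^T * proj(x) = -2*2.023021 + 2*(-4.356978) + 0*(-2.940291) - 2*(-2.068536) = -8.6229


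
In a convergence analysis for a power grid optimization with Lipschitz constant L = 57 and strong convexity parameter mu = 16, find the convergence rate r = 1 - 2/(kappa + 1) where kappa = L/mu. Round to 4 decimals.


Step 1: Compute the condition number.
kappa = L/mu = 57/16 = 3.5625
Step 2: Compute the convergence rate.
r = 1 - 2/(kappa + 1) = 1 - 2*mu/(L + mu) = (L - mu)/(L + mu) = 41/73 = 0.5616


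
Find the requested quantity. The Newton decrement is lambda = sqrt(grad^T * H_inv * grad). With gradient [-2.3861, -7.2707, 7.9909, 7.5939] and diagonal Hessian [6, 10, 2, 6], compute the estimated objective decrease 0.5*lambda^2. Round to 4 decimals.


Step 1: H is diagonal, so H^(-1) * g = [-0.3977, -0.7271, 3.9955, 1.2657].
Step 2: g^T H^(-1) g = sum_i g_i^2 / H_ii
  = (-2.3861)^2/6 + (-7.2707)^2/10 + (7.9909)^2/2 + (7.5939)^2/6
  = 0.9489 + 5.2863 + 31.9272 + 9.6112 = 47.7737
Step 3: Objective decrease = 0.5 * g^T H^(-1) g = 23.8868


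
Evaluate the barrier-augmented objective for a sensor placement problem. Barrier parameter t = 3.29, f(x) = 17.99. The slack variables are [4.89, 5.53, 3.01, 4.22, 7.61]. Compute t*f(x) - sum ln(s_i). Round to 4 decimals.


Step 1: Compute log-barrier.
ln values: [1.5872, 1.7102, 1.1019, 1.4398, 2.0295]
phi = -(1.5872 + 1.7102 + 1.1019 + 1.4398 + 2.0295) = -7.8686
Step 2: Compute augmented objective.
t*f(x) = 3.29*17.99 = 59.1871
Total = 59.1871 - 7.8686 = 51.3185


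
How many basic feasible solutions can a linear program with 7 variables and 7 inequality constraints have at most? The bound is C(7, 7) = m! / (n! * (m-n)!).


Each vertex corresponds to some choice of n active constraints out of m, so the number of vertices is at most C(m, n) = m! / (n!(m-n)!).
m = 7, n = 7
Numerator: 7 * 6 * 5 * 4 * 3 * 2 * 1
Denominator: 7! = 5040
C(7, 7) = 1


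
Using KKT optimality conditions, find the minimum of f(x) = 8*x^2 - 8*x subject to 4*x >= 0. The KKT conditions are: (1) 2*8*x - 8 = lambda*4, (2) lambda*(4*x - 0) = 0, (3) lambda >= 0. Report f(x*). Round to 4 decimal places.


Step 1: Try lambda = 0 (constraint inactive).
Stationarity: 2*8*x - 8 = 0
x* = 8/(2*8) = 0.5
Check constraint: 4*0.5 = 2.0 >= 0 -- satisfied.
Step 2: Compute optimal value.
f(x*) = 8*0.5^2 - 8*0.5 = -2.0


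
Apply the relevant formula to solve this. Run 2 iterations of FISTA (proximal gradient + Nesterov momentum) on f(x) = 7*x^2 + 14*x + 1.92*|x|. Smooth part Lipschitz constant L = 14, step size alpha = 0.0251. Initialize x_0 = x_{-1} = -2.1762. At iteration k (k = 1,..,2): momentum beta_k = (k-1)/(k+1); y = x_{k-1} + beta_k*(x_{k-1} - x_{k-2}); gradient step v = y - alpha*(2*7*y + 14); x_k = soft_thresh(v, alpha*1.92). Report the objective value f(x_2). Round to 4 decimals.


FISTA on f(x) = 7*x^2 + 14*x + 1.92*|x|
L = 14, alpha = 0.0251
Iteration 1: beta = 0.0, y = -2.1762 + 0.0*(-2.1762 + 2.1762) = -2.1762
  grad(y) = -16.4668, v = y - alpha*grad = -1.7629
  prox(v) = soft_thresh(-1.7629, 0.0482) = -1.7147
Iteration 2: beta = 0.3333, y = -1.7147 + 0.3333*(-1.7147 + 2.1762) = -1.5609
  grad(y) = -7.852, v = y - alpha*grad = -1.3638
  prox(v) = soft_thresh(-1.3638, 0.0482) = -1.3156
f(x_2) = 7*(-1.3156)^2 + 14*(-1.3156) + 1.92*|-1.3156| = -3.777


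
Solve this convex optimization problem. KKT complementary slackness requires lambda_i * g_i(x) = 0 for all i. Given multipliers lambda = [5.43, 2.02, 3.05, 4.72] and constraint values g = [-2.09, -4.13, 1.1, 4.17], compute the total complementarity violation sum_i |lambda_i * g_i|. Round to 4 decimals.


KKT complementary slackness check:
lambda_1 * g_1 = 5.43 * -2.09 = -11.3487
lambda_2 * g_2 = 2.02 * -4.13 = -8.3426
lambda_3 * g_3 = 3.05 * 1.1 = 3.355
lambda_4 * g_4 = 4.72 * 4.17 = 19.6824
Total violation = 11.3487 + 8.3426 + 3.355 + 19.6824 = 42.7287


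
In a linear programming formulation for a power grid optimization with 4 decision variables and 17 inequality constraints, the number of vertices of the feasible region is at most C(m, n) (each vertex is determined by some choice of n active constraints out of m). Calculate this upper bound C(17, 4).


Each vertex corresponds to some choice of n active constraints out of m, so the number of vertices is at most C(m, n) = m! / (n!(m-n)!).
m = 17, n = 4
Numerator: 17 * 16 * 15 * 14
Denominator: 4! = 24
C(17, 4) = 2380


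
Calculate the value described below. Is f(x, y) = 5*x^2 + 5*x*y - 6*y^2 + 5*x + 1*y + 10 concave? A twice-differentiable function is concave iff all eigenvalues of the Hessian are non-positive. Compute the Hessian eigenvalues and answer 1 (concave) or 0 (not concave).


The Hessian of f(x,y) = 5*x^2 + 5*x*y - 6*y^2 + 5*x + 1*y + 10 is:
H = [[10, 5], [5, -12]]
Trace = 10 - 12 = -2
Determinant = 10*-12 - (5)^2 = -145
Discriminant = (-2)^2 - 4*-145 = 584.0
Eigenvalues: lambda_1 = -13.083, lambda_2 = 11.083
The function is not concave.

0


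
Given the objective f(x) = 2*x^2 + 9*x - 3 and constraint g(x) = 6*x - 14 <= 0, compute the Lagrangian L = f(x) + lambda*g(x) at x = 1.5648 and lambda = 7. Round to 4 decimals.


Step 1: Evaluate f(x).
f(1.5648) = 2*1.5648^2 + 9*1.5648 - 3 = 15.9804
Step 2: Evaluate g(x).
g(1.5648) = 6*1.5648 - 14 = -4.6112
Step 3: Compute Lagrangian.
L = 15.9804 + 7*-4.6112 = -16.298


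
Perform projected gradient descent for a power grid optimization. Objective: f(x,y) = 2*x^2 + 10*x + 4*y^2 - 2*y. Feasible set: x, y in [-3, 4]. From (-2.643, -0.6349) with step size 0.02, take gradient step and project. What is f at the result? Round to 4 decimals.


Step 1: Compute gradient at (-2.643, -0.6349).
grad_x = 2*2*-2.643 + 10 = -0.572
grad_y = 2*4*-0.6349 - 2 = -7.0792
Step 2: Gradient step.
x_raw = -2.643 - 0.02*-0.572 = -2.6316
y_raw = -0.6349 - 0.02*-7.0792 = -0.4933
Step 3: Project onto [-3, 4].
x_proj = clip(-2.6316) = -2.6316
y_proj = clip(-0.4933) = -0.4933
Step 4: Evaluate f.
f(-2.6316, -0.4933) = -10.5053


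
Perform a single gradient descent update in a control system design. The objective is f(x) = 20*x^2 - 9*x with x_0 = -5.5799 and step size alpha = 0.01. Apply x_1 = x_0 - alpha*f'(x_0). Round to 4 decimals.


We compute the gradient at x_0 and apply the update.
f'(x) = 40*x - 9
f'(-5.5799) = 40*-5.5799 - 9 = -232.196
x_1 = -5.5799 - 0.01*-232.196 = -3.2579


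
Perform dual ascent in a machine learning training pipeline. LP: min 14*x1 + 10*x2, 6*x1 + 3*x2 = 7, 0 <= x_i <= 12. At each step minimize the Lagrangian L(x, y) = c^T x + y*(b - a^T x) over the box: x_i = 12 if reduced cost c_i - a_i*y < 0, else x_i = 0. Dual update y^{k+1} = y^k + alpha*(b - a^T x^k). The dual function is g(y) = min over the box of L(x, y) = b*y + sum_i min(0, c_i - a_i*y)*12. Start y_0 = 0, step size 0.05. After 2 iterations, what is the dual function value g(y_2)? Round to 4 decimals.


Dual ascent for LP: min 14*x1 + 10*x2, 6*x1 + 3*x2 = 7, 0 <= x_i <= 12
Step 1: y^k = 0.0, reduced costs: (14.0, 10.0)
  x^k = (0.0, 0.0), subgradient = b - a^T x = 7.0
  y^{k+1} = 0.0 + 0.05*7.0 = 0.35
Step 2: y^k = 0.35, reduced costs: (11.9, 8.95)
  x^k = (0.0, 0.0), subgradient = b - a^T x = 7.0
  y^{k+1} = 0.35 + 0.05*7.0 = 0.7
Dual objective at y_2 = 0.7: reduced costs (9.8, 7.9), box minimizer x = (0.0, 0.0)
g(y_2) = b*y + (c1 - a1*y)*x1 + (c2 - a2*y)*x2 = 7*0.7 + 9.8*0.0 + 7.9*0.0 = 4.9 + 0.0 + 0.0 = 4.9


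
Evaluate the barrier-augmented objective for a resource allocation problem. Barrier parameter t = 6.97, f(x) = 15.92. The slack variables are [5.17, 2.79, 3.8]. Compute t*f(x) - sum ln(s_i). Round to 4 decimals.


Step 1: Compute log-barrier.
ln values: [1.6429, 1.026, 1.335]
phi = -(1.6429 + 1.026 + 1.335) = -4.0039
Step 2: Compute augmented objective.
t*f(x) = 6.97*15.92 = 110.9624
Total = 110.9624 - 4.0039 = 106.9585


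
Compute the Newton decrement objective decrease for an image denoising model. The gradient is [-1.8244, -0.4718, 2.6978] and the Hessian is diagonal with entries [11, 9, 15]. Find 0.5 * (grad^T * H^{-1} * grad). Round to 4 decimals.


Step 1: H is diagonal, so H^(-1) * g = [-0.1659, -0.0524, 0.1799].
Step 2: g^T H^(-1) g = sum_i g_i^2 / H_ii
  = (-1.8244)^2/11 + (-0.4718)^2/9 + (2.6978)^2/15
  = 0.3026 + 0.0247 + 0.4852 = 0.8125
Step 3: Objective decrease = 0.5 * g^T H^(-1) g = 0.4063


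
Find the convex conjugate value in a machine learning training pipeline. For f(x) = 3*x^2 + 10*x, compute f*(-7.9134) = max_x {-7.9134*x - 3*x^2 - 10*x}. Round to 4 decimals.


f*(y) = sup_x {y*x - a*x^2 - b*x} = sup_x {(y-b)*x - a*x^2}
FOC: (y - b) - 2a*x = 0 => x* = (y - b)/(2a)
x* = (-7.9134 - 10)/(2*3) = -2.9856
f*(-7.9134) = (y-b)^2/(4a) = (-7.9134 - 10)^2/(4*3)
= 320.8899/12 = 26.7408


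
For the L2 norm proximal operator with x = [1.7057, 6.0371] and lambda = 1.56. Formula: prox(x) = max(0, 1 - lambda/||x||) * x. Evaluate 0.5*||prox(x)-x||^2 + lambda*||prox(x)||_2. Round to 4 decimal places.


Step 1: Compute ||x||.
||x|| = 6.2734
Step 2: Compute scaling factor.
scale = max(0, 1 - 1.56/6.2734) = 0.7513
Step 3: prox(x) = [1.2815, 4.5359]
||prox(x)|| = 4.7134
Step 4: Proximal objective.
0.5*||prox-x||^2 = 1.2168
lambda*||prox|| = 7.3529
Total = 8.5698


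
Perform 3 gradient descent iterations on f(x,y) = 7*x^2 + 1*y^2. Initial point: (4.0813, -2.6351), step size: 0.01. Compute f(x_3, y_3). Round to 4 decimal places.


Gradient descent on f(x,y) = 7*x^2 + 1*y^2.
Starting point: (4.0813, -2.6351), alpha = 0.01
Step 1: grad_x = 2*7*4.0813 = 57.1382, grad_y = 2*1*-2.6351 = -5.2702
  x_1 = 4.0813 - 0.01*57.1382 = 3.5099
  y_1 = -2.6351 - 0.01*-5.2702 = -2.5824
Step 2: grad_x = 2*7*3.5099 = 49.1389, grad_y = 2*1*-2.5824 = -5.1648
  x_2 = 3.5099 - 0.01*49.1389 = 3.0185
  y_2 = -2.5824 - 0.01*-5.1648 = -2.5308
Step 3: grad_x = 2*7*3.0185 = 42.2594, grad_y = 2*1*-2.5308 = -5.0615
  x_3 = 3.0185 - 0.01*42.2594 = 2.5959
  y_3 = -2.5308 - 0.01*-5.0615 = -2.4801
f(2.5959, -2.4801) = 7*2.5959^2 + 1*(-2.4801)^2 = 53.3232


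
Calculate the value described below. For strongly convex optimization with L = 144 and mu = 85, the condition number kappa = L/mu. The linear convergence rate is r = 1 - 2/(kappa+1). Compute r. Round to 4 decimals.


Step 1: Compute the condition number.
kappa = L/mu = 144/85 = 1.6941
Step 2: Compute the convergence rate.
r = 1 - 2/(kappa + 1) = 1 - 2*mu/(L + mu) = (L - mu)/(L + mu) = 59/229 = 0.2576


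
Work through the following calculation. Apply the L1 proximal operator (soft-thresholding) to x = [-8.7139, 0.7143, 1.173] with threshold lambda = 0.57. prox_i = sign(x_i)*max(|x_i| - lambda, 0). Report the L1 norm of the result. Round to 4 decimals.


Soft-thresholding with lambda = 0.57:
prox(-8.7139) = sign(-8.7139)*max(|-8.7139| - 0.57, 0) = -8.1439
prox(0.7143) = sign(0.7143)*max(|0.7143| - 0.57, 0) = 0.1443
prox(1.173) = sign(1.173)*max(|1.173| - 0.57, 0) = 0.603
prox(x) = [-8.1439, 0.1443, 0.603]
||prox(x)||_1 = 8.1439 + 0.1443 + 0.603 = 8.8912


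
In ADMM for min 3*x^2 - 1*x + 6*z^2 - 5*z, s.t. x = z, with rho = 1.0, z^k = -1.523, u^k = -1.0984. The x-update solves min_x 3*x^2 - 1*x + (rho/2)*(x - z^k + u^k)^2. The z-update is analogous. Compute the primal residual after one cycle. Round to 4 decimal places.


ADMM iteration with rho = 1.0, z^k = -1.523, u^k = -1.0984
Step 1: x-update.
Minimize 3*x^2 - 1*x + (1.0/2)*(x + 1.523 - 1.0984)^2
FOC: (2*3 + 1.0)*x = 1 + 1.0*(-1.523 + 1.0984)
x^{k+1} = 0.0822
Step 2: z-update.
Minimize 6*z^2 - 5*z + (1.0/2)*(0.0822 - z - 1.0984)^2
FOC: (2*6 + 1.0)*z = 5 + 1.0*(0.0822 - 1.0984)
z^{k+1} = 0.3064
Step 3: u-update.
u^{k+1} = -1.0984 + 0.0822 - 0.3064 = -1.3226
Step 4: Primal residual = |0.0822 - 0.3064| = 0.2242


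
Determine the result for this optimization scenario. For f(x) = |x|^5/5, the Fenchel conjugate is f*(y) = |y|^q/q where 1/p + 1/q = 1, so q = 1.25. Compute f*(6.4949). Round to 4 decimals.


The conjugate exponent q satisfies 1/p + 1/q = 1.
p = 5, so q = 5/(5 - 1) = 1.25
|y|^q = 6.4949^1.25 = 10.3685
f*(6.4949) = 10.3685 / 1.25 = 8.2948


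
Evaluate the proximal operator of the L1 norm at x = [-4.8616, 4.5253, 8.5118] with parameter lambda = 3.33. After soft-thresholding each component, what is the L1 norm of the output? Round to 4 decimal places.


Soft-thresholding with lambda = 3.33:
prox(-4.8616) = sign(-4.8616)*max(|-4.8616| - 3.33, 0) = -1.5316
prox(4.5253) = sign(4.5253)*max(|4.5253| - 3.33, 0) = 1.1953
prox(8.5118) = sign(8.5118)*max(|8.5118| - 3.33, 0) = 5.1818
prox(x) = [-1.5316, 1.1953, 5.1818]
||prox(x)||_1 = 1.5316 + 1.1953 + 5.1818 = 7.9087


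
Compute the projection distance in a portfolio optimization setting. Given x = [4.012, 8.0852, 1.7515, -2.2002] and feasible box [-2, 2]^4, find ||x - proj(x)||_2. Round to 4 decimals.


Project each component onto [-2, 2].
clip(4.012) = 2.0, clip(8.0852) = 2.0, clip(1.7515) = 1.7515, clip(-2.2002) = -2.0
Projection = [2.0, 2.0, 1.7515, -2.0]
Squared diffs: [4.0481, 37.0297, 0.0, 0.0401]
Distance = sqrt(41.1179) = 6.4123


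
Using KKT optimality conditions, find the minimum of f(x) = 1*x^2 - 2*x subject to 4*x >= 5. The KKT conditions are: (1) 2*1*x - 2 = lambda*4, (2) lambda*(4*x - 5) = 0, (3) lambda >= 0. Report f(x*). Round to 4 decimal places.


Step 1: Try lambda = 0 (constraint inactive).
x_unc = 2/(2*1) = 1.0
Check: 4*1.0 = 4.0 < 5 -- violated!
Step 2: Constraint must be active: 4*x = 5
x* = 5/4 = 1.25
lambda = (2*1*1.25 - 2)/4 = 0.125
Step 3: Compute optimal value.
f(x*) = 1*1.25^2 - 2*1.25 = -0.9375


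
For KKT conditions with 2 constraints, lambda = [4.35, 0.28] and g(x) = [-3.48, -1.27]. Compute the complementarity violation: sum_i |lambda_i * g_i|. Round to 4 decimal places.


KKT complementary slackness check:
lambda_1 * g_1 = 4.35 * -3.48 = -15.138
lambda_2 * g_2 = 0.28 * -1.27 = -0.3556
Total violation = 15.138 + 0.3556 = 15.4936


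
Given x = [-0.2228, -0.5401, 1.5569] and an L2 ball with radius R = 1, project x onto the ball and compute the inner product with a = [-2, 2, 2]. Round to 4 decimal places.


Step 1: Compute ||x|| (intermediates to 6 decimals).
||x|| = sqrt((-0.2228)^2 + (-0.5401)^2 + 1.5569^2) = 1.662915
Step 2: Project.
Since ||x|| > R, scale = R/||x|| = 1/1.662915 = 0.601354, proj(x) = scale * x
proj(x) = [-0.133982, -0.324791, 0.936248]
Step 3: Dot product.
a^T * proj(x) = -2*(-0.133982) + 2*(-0.324791) + 2*0.936248 = 1.4909


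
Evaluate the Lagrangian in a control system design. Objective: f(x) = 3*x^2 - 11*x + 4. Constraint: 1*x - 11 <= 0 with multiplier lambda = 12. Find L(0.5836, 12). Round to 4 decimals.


Step 1: Evaluate f(x).
f(0.5836) = 3*0.5836^2 - 11*0.5836 + 4 = -1.3978
Step 2: Evaluate g(x).
g(0.5836) = 1*0.5836 - 11 = -10.4164
Step 3: Compute Lagrangian.
L = -1.3978 + 12*-10.4164 = -126.3946


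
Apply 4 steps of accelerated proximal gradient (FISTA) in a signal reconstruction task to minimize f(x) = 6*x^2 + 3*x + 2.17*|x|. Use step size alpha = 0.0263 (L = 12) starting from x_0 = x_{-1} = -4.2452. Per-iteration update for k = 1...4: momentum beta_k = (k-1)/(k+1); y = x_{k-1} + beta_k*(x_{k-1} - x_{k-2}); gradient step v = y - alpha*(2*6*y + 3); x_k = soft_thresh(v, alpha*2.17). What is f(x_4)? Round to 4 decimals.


FISTA on f(x) = 6*x^2 + 3*x + 2.17*|x|
L = 12, alpha = 0.0263
Iteration 1: beta = 0.0, y = -4.2452 + 0.0*(-4.2452 + 4.2452) = -4.2452
  grad(y) = -47.9424, v = y - alpha*grad = -2.9843
  prox(v) = soft_thresh(-2.9843, 0.0571) = -2.9272
Iteration 2: beta = 0.3333, y = -2.9272 + 0.3333*(-2.9272 + 4.2452) = -2.4879
  grad(y) = -26.8551, v = y - alpha*grad = -1.7816
  prox(v) = soft_thresh(-1.7816, 0.0571) = -1.7246
Iteration 3: beta = 0.5, y = -1.7246 + 0.5*(-1.7246 + 2.9272) = -1.1232
  grad(y) = -10.4787, v = y - alpha*grad = -0.8476
  prox(v) = soft_thresh(-0.8476, 0.0571) = -0.7906
Iteration 4: beta = 0.6, y = -0.7906 + 0.6*(-0.7906 + 1.7246) = -0.2302
  grad(y) = 0.238, v = y - alpha*grad = -0.2364
  prox(v) = soft_thresh(-0.2364, 0.0571) = -0.1794
f(x_4) = 6*(-0.1794)^2 + 3*(-0.1794) + 2.17*|-0.1794| = 0.0441


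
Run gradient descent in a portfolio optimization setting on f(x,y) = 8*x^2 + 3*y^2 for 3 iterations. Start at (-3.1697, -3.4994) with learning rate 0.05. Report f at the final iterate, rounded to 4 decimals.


Gradient descent on f(x,y) = 8*x^2 + 3*y^2.
Starting point: (-3.1697, -3.4994), alpha = 0.05
Step 1: grad_x = 2*8*-3.1697 = -50.7152, grad_y = 2*3*-3.4994 = -20.9964
  x_1 = -3.1697 - 0.05*-50.7152 = -0.6339
  y_1 = -3.4994 - 0.05*-20.9964 = -2.4496
Step 2: grad_x = 2*8*-0.6339 = -10.143, grad_y = 2*3*-2.4496 = -14.6975
  x_2 = -0.6339 - 0.05*-10.143 = -0.1268
  y_2 = -2.4496 - 0.05*-14.6975 = -1.7147
Step 3: grad_x = 2*8*-0.1268 = -2.0286, grad_y = 2*3*-1.7147 = -10.2882
  x_3 = -0.1268 - 0.05*-2.0286 = -0.0254
  y_3 = -1.7147 - 0.05*-10.2882 = -1.2003
f(-0.0254, -1.2003) = 8*(-0.0254)^2 + 3*(-1.2003)^2 = 4.3273


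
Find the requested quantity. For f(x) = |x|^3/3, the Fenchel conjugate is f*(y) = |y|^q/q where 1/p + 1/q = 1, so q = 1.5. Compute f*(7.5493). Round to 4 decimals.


The conjugate exponent q satisfies 1/p + 1/q = 1.
p = 3, so q = 3/(3 - 1) = 1.5
|y|^q = 7.5493^1.5 = 20.7424
f*(7.5493) = 20.7424 / 1.5 = 13.8283


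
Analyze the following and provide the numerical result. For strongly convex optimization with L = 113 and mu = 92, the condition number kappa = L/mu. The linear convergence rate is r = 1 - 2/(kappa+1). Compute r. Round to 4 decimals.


Step 1: Compute the condition number.
kappa = L/mu = 113/92 = 1.2283
Step 2: Compute the convergence rate.
r = 1 - 2/(kappa + 1) = 1 - 2*mu/(L + mu) = (L - mu)/(L + mu) = 21/205 = 0.1024


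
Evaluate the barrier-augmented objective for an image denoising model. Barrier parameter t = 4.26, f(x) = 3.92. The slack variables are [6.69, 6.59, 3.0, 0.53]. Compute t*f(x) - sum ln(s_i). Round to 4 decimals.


Step 1: Compute log-barrier.
ln values: [1.9006, 1.8856, 1.0986, -0.6349]
phi = -(1.9006 + 1.8856 + 1.0986 - 0.6349) = -4.2499
Step 2: Compute augmented objective.
t*f(x) = 4.26*3.92 = 16.6992
Total = 16.6992 - 4.2499 = 12.4493


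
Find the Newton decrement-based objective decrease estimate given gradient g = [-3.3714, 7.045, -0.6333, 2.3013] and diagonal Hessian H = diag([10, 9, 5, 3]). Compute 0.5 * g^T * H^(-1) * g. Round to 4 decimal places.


Step 1: H is diagonal, so H^(-1) * g = [-0.3371, 0.7828, -0.1267, 0.7671].
Step 2: g^T H^(-1) g = sum_i g_i^2 / H_ii
  = (-3.3714)^2/10 + (7.045)^2/9 + (-0.6333)^2/5 + (2.3013)^2/3
  = 1.1366 + 5.5147 + 0.0802 + 1.7653 = 8.4968
Step 3: Objective decrease = 0.5 * g^T H^(-1) g = 4.2484


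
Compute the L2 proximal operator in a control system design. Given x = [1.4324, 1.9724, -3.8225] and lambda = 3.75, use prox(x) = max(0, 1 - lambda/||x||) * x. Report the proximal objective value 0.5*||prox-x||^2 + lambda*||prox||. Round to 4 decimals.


Step 1: Compute ||x||.
||x|| = 4.5336
Step 2: Compute scaling factor.
scale = max(0, 1 - 3.75/4.5336) = 0.1728
Step 3: prox(x) = [0.2476, 0.3409, -0.6607]
||prox(x)|| = 0.7836
Step 4: Proximal objective.
0.5*||prox-x||^2 = 7.0313
lambda*||prox|| = 2.9385
Total = 9.9698


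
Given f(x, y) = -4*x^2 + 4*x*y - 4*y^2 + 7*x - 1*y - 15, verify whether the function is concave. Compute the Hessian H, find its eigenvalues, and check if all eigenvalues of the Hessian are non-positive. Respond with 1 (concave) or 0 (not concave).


The Hessian of f(x,y) = -4*x^2 + 4*x*y - 4*y^2 + 7*x - 1*y - 15 is:
H = [[-8, 4], [4, -8]]
Trace = -8 - 8 = -16
Determinant = -8*-8 - (4)^2 = 48
Discriminant = (-16)^2 - 4*48 = 64.0
Eigenvalues: lambda_1 = -12.0, lambda_2 = -4.0
The function is concave.

1


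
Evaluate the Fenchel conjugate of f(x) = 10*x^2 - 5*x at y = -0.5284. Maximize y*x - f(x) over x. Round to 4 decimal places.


f*(y) = sup_x {y*x - a*x^2 - b*x} = sup_x {(y-b)*x - a*x^2}
FOC: (y - b) - 2a*x = 0 => x* = (y - b)/(2a)
x* = (-0.5284 + 5)/(2*10) = 0.2236
f*(-0.5284) = (y-b)^2/(4a) = (-0.5284 + 5)^2/(4*10)
= 19.9952/40 = 0.4999


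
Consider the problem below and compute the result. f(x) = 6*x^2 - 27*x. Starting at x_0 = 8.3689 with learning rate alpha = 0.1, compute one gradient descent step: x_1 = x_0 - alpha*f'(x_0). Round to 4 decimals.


We compute the gradient at x_0 and apply the update.
f'(x) = 12*x - 27
f'(8.3689) = 12*8.3689 - 27 = 73.4268
x_1 = 8.3689 - 0.1*73.4268 = 1.0262


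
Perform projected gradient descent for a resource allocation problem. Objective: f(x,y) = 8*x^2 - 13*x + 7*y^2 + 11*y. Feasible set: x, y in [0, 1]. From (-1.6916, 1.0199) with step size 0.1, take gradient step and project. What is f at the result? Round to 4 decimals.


Step 1: Compute gradient at (-1.6916, 1.0199).
grad_x = 2*8*-1.6916 - 13 = -40.0656
grad_y = 2*7*1.0199 + 11 = 25.2786
Step 2: Gradient step.
x_raw = -1.6916 - 0.1*-40.0656 = 2.315
y_raw = 1.0199 - 0.1*25.2786 = -1.508
Step 3: Project onto [0, 1].
x_proj = clip(2.315) = 1.0
y_proj = clip(-1.508) = 0.0
Step 4: Evaluate f.
f(1.0, 0.0) = -5.0


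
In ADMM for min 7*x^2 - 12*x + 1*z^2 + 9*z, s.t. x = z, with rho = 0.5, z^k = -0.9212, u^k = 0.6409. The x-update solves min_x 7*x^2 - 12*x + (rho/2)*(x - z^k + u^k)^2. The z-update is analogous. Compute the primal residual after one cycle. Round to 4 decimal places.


ADMM iteration with rho = 0.5, z^k = -0.9212, u^k = 0.6409
Step 1: x-update.
Minimize 7*x^2 - 12*x + (0.5/2)*(x + 0.9212 + 0.6409)^2
FOC: (2*7 + 0.5)*x = 12 + 0.5*(-0.9212 - 0.6409)
x^{k+1} = 0.7737
Step 2: z-update.
Minimize 1*z^2 + 9*z + (0.5/2)*(0.7737 - z + 0.6409)^2
FOC: (2*1 + 0.5)*z = -9 + 0.5*(0.7737 + 0.6409)
z^{k+1} = -3.3171
Step 3: u-update.
u^{k+1} = 0.6409 + 0.7737 + 3.3171 = 4.7317
Step 4: Primal residual = |0.7737 + 3.3171| = 4.0908


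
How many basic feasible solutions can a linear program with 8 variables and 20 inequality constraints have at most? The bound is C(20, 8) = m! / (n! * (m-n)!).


Each vertex corresponds to some choice of n active constraints out of m, so the number of vertices is at most C(m, n) = m! / (n!(m-n)!).
m = 20, n = 8
Numerator: 20 * 19 * 18 * 17 * 16 * 15 * 14 * 13
Denominator: 8! = 40320
C(20, 8) = 125970


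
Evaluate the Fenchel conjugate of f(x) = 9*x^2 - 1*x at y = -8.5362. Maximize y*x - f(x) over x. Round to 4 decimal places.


f*(y) = sup_x {y*x - a*x^2 - b*x} = sup_x {(y-b)*x - a*x^2}
FOC: (y - b) - 2a*x = 0 => x* = (y - b)/(2a)
x* = (-8.5362 + 1)/(2*9) = -0.4187
f*(-8.5362) = (y-b)^2/(4a) = (-8.5362 + 1)^2/(4*9)
= 56.7943/36 = 1.5776


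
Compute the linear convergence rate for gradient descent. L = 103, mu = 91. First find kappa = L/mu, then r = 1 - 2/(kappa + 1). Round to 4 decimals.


Step 1: Compute the condition number.
kappa = L/mu = 103/91 = 1.1319
Step 2: Compute the convergence rate.
r = 1 - 2/(kappa + 1) = 1 - 2*mu/(L + mu) = (L - mu)/(L + mu) = 12/194 = 0.0619


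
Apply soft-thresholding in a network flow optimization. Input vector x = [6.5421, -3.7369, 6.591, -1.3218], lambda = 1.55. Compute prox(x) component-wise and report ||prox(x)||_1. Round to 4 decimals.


Soft-thresholding with lambda = 1.55:
prox(6.5421) = sign(6.5421)*max(|6.5421| - 1.55, 0) = 4.9921
prox(-3.7369) = sign(-3.7369)*max(|-3.7369| - 1.55, 0) = -2.1869
prox(6.591) = sign(6.591)*max(|6.591| - 1.55, 0) = 5.041
prox(-1.3218) = sign(-1.3218)*max(|-1.3218| - 1.55, 0) = 0.0
prox(x) = [4.9921, -2.1869, 5.041, 0.0]
||prox(x)||_1 = 4.9921 + 2.1869 + 5.041 + 0.0 = 12.22


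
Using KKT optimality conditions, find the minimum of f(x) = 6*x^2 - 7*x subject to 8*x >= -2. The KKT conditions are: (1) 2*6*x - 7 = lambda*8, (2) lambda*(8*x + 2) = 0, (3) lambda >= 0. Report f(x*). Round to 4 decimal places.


Step 1: Try lambda = 0 (constraint inactive).
Stationarity: 2*6*x - 7 = 0
x* = 7/(2*6) = 7/12 = 0.5833 (rounded; the exact value 7/12 is used below)
Check constraint: 8*0.5833 = 4.6664 >= -2 -- satisfied.
Step 2: Compute optimal value.
f(x*) = 6*(7/12)^2 - 7*(7/12) = -2.0417


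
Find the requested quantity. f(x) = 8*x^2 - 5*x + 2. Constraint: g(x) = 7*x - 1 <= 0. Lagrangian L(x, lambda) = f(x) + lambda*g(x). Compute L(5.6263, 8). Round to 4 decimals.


Step 1: Evaluate f(x).
f(5.6263) = 8*5.6263^2 - 5*5.6263 + 2 = 227.1105
Step 2: Evaluate g(x).
g(5.6263) = 7*5.6263 - 1 = 38.3841
Step 3: Compute Lagrangian.
L = 227.1105 + 8*38.3841 = 534.1833


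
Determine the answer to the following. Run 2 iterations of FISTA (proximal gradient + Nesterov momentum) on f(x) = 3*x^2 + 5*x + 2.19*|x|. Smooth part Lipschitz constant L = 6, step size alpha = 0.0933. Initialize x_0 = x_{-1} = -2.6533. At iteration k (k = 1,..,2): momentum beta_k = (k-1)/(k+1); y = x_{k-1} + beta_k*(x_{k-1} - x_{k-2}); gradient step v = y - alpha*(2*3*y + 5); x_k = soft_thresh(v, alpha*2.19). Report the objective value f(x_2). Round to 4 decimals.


FISTA on f(x) = 3*x^2 + 5*x + 2.19*|x|
L = 6, alpha = 0.0933
Iteration 1: beta = 0.0, y = -2.6533 + 0.0*(-2.6533 + 2.6533) = -2.6533
  grad(y) = -10.9198, v = y - alpha*grad = -1.6345
  prox(v) = soft_thresh(-1.6345, 0.2043) = -1.4302
Iteration 2: beta = 0.3333, y = -1.4302 + 0.3333*(-1.4302 + 2.6533) = -1.0224
  grad(y) = -1.1346, v = y - alpha*grad = -0.9166
  prox(v) = soft_thresh(-0.9166, 0.2043) = -0.7123
f(x_2) = 3*(-0.7123)^2 + 5*(-0.7123) + 2.19*|-0.7123| = -0.4795
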